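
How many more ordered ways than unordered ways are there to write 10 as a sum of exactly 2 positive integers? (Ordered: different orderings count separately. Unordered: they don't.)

4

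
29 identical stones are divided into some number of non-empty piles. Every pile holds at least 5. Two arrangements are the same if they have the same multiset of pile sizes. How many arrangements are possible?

There are too many to list fully; the first 12 (by largest part) are:
29
5 + 24
6 + 23
7 + 22
8 + 21
9 + 20
10 + 19
5 + 5 + 19
11 + 18
5 + 6 + 18
12 + 17
5 + 7 + 17
…and 46 more, for 58 total.

58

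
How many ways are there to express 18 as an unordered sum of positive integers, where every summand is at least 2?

Systematic enumeration (by largest part, then next-largest, …) yields 88.

88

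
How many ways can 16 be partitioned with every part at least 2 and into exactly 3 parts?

They are:
12 + 2 + 2
11 + 3 + 2
10 + 4 + 2
10 + 3 + 3
9 + 5 + 2
9 + 4 + 3
8 + 6 + 2
8 + 5 + 3
8 + 4 + 4
7 + 7 + 2
7 + 6 + 3
7 + 5 + 4
6 + 6 + 4
6 + 5 + 5
Counting gives 14.

14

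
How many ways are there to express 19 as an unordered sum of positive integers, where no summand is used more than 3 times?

258

A full systematic count gives 258.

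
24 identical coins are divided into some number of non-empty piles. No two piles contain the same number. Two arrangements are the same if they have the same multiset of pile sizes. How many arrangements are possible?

Counting exhaustively, 122 partitions satisfy the conditions.

122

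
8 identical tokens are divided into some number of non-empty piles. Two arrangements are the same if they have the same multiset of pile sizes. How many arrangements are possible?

22

Listing the qualifying partitions of 8:
8
7+1
6+2
6+1+1
5+3
5+2+1
5+1+1+1
4+4
4+3+1
4+2+2
4+2+1+1
4+1+1+1+1
3+3+2
3+3+1+1
3+2+2+1
3+2+1+1+1
3+1+1+1+1+1
2+2+2+2
2+2+2+1+1
2+2+1+1+1+1
2+1+1+1+1+1+1
1+1+1+1+1+1+1+1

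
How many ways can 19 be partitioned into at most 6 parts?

A full systematic count gives 235.

235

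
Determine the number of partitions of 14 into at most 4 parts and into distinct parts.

Listing the qualifying partitions of 14:
14
13, 1
12, 2
11, 3
11, 2, 1
10, 4
10, 3, 1
9, 5
9, 4, 1
9, 3, 2
8, 6
8, 5, 1
8, 4, 2
8, 3, 2, 1
7, 6, 1
7, 5, 2
7, 4, 3
7, 4, 2, 1
6, 5, 3
6, 5, 2, 1
6, 4, 3, 1
5, 4, 3, 2

22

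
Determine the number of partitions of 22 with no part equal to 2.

Direct enumeration gives 375 partitions.

375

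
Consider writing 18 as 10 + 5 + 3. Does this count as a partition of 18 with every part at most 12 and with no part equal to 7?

Yes

The parts sum to 18, and the condition 'no summand exceeds 12' holds; the condition 'no summand equals 7' holds.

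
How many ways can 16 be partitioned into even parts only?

Enumerating:
16
14+2
12+4
12+2+2
10+6
10+4+2
10+2+2+2
8+8
8+6+2
8+4+4
8+4+2+2
8+2+2+2+2
6+6+4
6+6+2+2
6+4+4+2
6+4+2+2+2
6+2+2+2+2+2
4+4+4+4
4+4+4+2+2
4+4+2+2+2+2
4+2+2+2+2+2+2
2+2+2+2+2+2+2+2
Counting gives 22.

22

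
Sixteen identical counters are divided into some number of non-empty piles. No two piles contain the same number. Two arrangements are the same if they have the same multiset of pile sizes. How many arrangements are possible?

There are too many to list fully; the first 12 (by largest part) are:
16
15,1
14,2
13,3
13,2,1
12,4
12,3,1
11,5
11,4,1
11,3,2
10,6
10,5,1
…and 20 more, for 32 total.

32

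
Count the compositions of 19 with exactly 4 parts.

816

A composition of 19 into 4 positive parts is chosen by placing 3 dividers among the 18 gaps between 19 units: C(18,3) = 816.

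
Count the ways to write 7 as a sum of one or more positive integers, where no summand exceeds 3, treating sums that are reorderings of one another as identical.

8

Enumerating:
3, 3, 1
3, 2, 2
3, 2, 1, 1
3, 1, 1, 1, 1
2, 2, 2, 1
2, 2, 1, 1, 1
2, 1, 1, 1, 1, 1
1, 1, 1, 1, 1, 1, 1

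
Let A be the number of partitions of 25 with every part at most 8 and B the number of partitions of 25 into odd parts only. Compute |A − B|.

948

Partitions of 25 with every part at most 8: 1090.
Partitions of 25 into odd parts only: 142.
|1090 − 142| = 948.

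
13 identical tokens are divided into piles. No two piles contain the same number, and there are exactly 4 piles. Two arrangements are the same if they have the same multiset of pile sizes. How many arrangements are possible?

3

Listing the qualifying partitions of 13:
1,2,3,7
1,2,4,6
1,3,4,5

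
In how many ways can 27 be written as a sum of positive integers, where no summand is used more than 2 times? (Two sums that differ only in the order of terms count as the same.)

731

Enumerating by decreasing first part gives 731 partitions in all.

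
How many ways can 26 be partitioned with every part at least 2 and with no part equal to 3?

There are 225 such partitions.

225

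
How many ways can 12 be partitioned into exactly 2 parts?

6

They are:
11 + 1
10 + 2
9 + 3
8 + 4
7 + 5
6 + 6
That's 6 in total.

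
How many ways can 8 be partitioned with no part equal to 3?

15

The partitions of 8 that satisfy the conditions:
8
1,7
2,6
1,1,6
1,2,5
1,1,1,5
4,4
2,2,4
1,1,2,4
1,1,1,1,4
2,2,2,2
1,1,2,2,2
1,1,1,1,2,2
1,1,1,1,1,1,2
1,1,1,1,1,1,1,1
That's 15 in total.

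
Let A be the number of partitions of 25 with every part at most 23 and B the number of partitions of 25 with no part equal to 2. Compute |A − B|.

1253

Partitions of 25 with every part at most 23: 1956.
Partitions of 25 with no part equal to 2: 703.
|1956 − 703| = 1253.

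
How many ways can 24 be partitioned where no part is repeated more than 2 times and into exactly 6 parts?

96

Systematic enumeration (by largest part, then next-largest, …) yields 96.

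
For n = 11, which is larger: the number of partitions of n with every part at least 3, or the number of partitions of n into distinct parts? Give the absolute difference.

Partitions of 11 with every part at least 3: 6.
Partitions of 11 into distinct parts: 12.
|6 − 12| = 6.

6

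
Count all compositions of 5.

Each of the 4 gaps between 5 units is either a break or not: 2^4 = 16.

16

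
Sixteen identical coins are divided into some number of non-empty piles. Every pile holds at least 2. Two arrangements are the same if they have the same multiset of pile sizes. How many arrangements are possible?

55

There are too many to list fully; the first 12 (by largest part) are:
16
14, 2
13, 3
12, 4
12, 2, 2
11, 5
11, 3, 2
10, 6
10, 4, 2
10, 3, 3
10, 2, 2, 2
9, 7
…and 43 more, for 55 total.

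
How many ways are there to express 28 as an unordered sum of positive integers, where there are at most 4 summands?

249

Systematic enumeration (by largest part, then next-largest, …) yields 249.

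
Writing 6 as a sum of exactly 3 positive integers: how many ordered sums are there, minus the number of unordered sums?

7

Ordered (compositions into 3 parts): C(5,2) = 10.
Unordered (partitions into 3 parts): 3.
Difference: 10 − 3 = 7.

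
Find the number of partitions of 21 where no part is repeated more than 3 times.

395

There are 395 such partitions.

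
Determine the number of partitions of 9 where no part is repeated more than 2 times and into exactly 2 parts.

4

The partitions of 9 that satisfy the conditions:
8+1
7+2
6+3
5+4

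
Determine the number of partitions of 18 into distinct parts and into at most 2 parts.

9

Listing the qualifying partitions of 18:
18
17+1
16+2
15+3
14+4
13+5
12+6
11+7
10+8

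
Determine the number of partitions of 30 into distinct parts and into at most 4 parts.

Counting exhaustively, 184 partitions satisfy the conditions.

184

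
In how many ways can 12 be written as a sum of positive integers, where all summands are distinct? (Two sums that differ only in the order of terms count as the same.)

They are:
12
11+1
10+2
9+3
9+2+1
8+4
8+3+1
7+5
7+4+1
7+3+2
6+5+1
6+4+2
6+3+2+1
5+4+3
5+4+2+1
That's 15 in total.

15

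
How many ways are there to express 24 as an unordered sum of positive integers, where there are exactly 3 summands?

48

A partial list (first 12 by largest part):
22, 1, 1
21, 2, 1
20, 3, 1
20, 2, 2
19, 4, 1
19, 3, 2
18, 5, 1
18, 4, 2
18, 3, 3
17, 6, 1
17, 5, 2
17, 4, 3
…and 36 more, for 48 total.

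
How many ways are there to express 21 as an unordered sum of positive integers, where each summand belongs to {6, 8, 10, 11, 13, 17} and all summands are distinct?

2

They are:
13,8
11,10
That's 2 in total.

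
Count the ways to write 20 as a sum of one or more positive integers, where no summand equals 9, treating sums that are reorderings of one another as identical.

571

Direct enumeration gives 571 partitions.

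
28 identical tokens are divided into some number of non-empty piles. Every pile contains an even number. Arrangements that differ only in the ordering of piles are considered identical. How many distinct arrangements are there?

135

Direct enumeration gives 135 partitions.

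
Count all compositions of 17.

There are 16 gaps and each independently is a cut or not, giving 2^16 = 65536.

65536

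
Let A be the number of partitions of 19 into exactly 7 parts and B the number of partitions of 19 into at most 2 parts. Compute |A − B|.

Partitions of 19 into exactly 7 parts: 65.
Partitions of 19 into at most 2 parts: 10.
|65 − 10| = 55.

55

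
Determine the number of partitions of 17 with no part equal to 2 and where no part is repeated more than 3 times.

Direct enumeration gives 72 partitions.

72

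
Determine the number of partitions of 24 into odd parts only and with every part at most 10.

Enumerating by decreasing first part gives 74 partitions in all.

74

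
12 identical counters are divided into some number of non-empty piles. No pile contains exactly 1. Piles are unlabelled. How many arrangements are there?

21

The partitions of 12 that satisfy the conditions:
12
10,2
9,3
8,4
8,2,2
7,5
7,3,2
6,6
6,4,2
6,3,3
6,2,2,2
5,5,2
5,4,3
5,3,2,2
4,4,4
4,4,2,2
4,3,3,2
4,2,2,2,2
3,3,3,3
3,3,2,2,2
2,2,2,2,2,2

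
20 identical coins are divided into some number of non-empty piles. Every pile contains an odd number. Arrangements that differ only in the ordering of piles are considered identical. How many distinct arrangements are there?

64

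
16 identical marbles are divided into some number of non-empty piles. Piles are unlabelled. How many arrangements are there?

231

Direct enumeration gives 231 partitions.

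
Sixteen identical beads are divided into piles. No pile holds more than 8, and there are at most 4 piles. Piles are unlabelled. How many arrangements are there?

33

There are too many to list fully; the first 12 (by largest part) are:
8+8
8+7+1
8+6+2
8+6+1+1
8+5+3
8+5+2+1
8+4+4
8+4+3+1
8+4+2+2
8+3+3+2
7+7+2
7+7+1+1
…and 21 more, for 33 total.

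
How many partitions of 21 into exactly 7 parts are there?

Direct enumeration gives 105 partitions.

105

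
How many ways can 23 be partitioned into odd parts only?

104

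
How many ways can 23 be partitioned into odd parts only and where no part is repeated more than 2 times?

A partial list (first 12 by largest part):
23
21, 1, 1
19, 3, 1
17, 5, 1
17, 3, 3
15, 7, 1
15, 5, 3
15, 3, 3, 1, 1
13, 9, 1
13, 7, 3
13, 5, 5
13, 5, 3, 1, 1
…and 14 more, for 26 total.

26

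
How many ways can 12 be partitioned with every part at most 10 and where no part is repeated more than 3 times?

48

There are too many to list fully; the first 12 (by largest part) are:
10, 2
10, 1, 1
9, 3
9, 2, 1
9, 1, 1, 1
8, 4
8, 3, 1
8, 2, 2
8, 2, 1, 1
7, 5
7, 4, 1
7, 3, 2
…and 36 more, for 48 total.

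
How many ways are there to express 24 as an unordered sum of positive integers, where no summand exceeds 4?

169

A full systematic count gives 169.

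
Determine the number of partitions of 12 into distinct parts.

Enumerating:
12
11 + 1
10 + 2
9 + 3
9 + 2 + 1
8 + 4
8 + 3 + 1
7 + 5
7 + 4 + 1
7 + 3 + 2
6 + 5 + 1
6 + 4 + 2
6 + 3 + 2 + 1
5 + 4 + 3
5 + 4 + 2 + 1

15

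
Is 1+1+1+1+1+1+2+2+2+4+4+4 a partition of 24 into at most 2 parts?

The parts sum to 24, and the condition 'there are at most 2 summands' is violated.

No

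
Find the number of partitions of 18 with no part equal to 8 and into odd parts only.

A partial list (first 12 by largest part):
17 + 1
15 + 3
15 + 1 + 1 + 1
13 + 5
13 + 3 + 1 + 1
13 + 1 + 1 + 1 + 1 + 1
11 + 7
11 + 5 + 1 + 1
11 + 3 + 3 + 1
11 + 3 + 1 + 1 + 1 + 1
11 + 1 + 1 + 1 + 1 + 1 + 1 + 1
9 + 9
…and 34 more, for 46 total.

46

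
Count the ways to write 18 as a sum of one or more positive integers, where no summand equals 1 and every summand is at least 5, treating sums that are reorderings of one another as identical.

9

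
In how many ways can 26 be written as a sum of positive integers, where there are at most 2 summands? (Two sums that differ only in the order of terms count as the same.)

14

Enumerating:
26
1 + 25
2 + 24
3 + 23
4 + 22
5 + 21
6 + 20
7 + 19
8 + 18
9 + 17
10 + 16
11 + 15
12 + 14
13 + 13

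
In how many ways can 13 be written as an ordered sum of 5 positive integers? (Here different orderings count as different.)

495

A composition of 13 into 5 positive parts is chosen by placing 4 dividers among the 12 gaps between 13 units: C(12,4) = 495.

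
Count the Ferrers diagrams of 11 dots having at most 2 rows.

Listing the qualifying partitions of 11:
11
1, 10
2, 9
3, 8
4, 7
5, 6

6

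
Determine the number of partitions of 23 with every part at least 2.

253

Systematic enumeration (by largest part, then next-largest, …) yields 253.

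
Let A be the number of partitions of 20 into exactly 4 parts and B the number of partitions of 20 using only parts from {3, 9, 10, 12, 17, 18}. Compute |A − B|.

Partitions of 20 into exactly 4 parts: 64.
Partitions of 20 using only parts from {3, 9, 10, 12, 17, 18}: 2.
|64 − 2| = 62.

62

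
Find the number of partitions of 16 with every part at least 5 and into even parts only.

3

Listing the qualifying partitions of 16:
16
10+6
8+8
That's 3 in total.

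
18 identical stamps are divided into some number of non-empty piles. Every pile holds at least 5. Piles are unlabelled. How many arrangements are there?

9

They are:
18
13, 5
12, 6
11, 7
10, 8
9, 9
8, 5, 5
7, 6, 5
6, 6, 6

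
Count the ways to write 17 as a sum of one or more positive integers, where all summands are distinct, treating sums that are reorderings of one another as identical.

38

A partial list (first 12 by largest part):
17
16, 1
15, 2
14, 3
14, 2, 1
13, 4
13, 3, 1
12, 5
12, 4, 1
12, 3, 2
11, 6
11, 5, 1
…and 26 more, for 38 total.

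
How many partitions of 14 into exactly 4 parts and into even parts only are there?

3

Listing the qualifying partitions of 14:
2+2+2+8
2+2+4+6
2+4+4+4
That's 3 in total.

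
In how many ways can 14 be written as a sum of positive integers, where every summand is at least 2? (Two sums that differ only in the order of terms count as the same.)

34

A partial list (first 12 by largest part):
14
12, 2
11, 3
10, 4
10, 2, 2
9, 5
9, 3, 2
8, 6
8, 4, 2
8, 3, 3
8, 2, 2, 2
7, 7
…and 22 more, for 34 total.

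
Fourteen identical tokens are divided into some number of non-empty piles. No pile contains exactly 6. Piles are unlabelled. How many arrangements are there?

113

Counting exhaustively, 113 partitions satisfy the conditions.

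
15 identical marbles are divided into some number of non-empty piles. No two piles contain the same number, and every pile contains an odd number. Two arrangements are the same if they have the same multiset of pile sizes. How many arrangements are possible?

They are:
15
1+3+11
1+5+9
3+5+7
Counting gives 4.

4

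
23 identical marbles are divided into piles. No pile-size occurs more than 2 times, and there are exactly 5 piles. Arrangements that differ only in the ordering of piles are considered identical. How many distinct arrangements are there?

Systematic enumeration (by largest part, then next-largest, …) yields 104.

104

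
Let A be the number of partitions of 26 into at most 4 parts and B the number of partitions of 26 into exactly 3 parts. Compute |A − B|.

150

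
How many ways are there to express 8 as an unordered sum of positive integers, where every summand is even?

Enumerating:
8
2+6
4+4
2+2+4
2+2+2+2
That's 5 in total.

5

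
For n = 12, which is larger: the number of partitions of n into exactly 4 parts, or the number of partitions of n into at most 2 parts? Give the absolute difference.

Partitions of 12 into exactly 4 parts: 15.
Partitions of 12 into at most 2 parts: 7.
|15 − 7| = 8.

8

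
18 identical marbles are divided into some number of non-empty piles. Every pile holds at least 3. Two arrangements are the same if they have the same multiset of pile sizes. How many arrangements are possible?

There are too many to list fully; the first 12 (by largest part) are:
18
3+15
4+14
5+13
6+12
3+3+12
7+11
3+4+11
8+10
3+5+10
4+4+10
9+9
…and 21 more, for 33 total.

33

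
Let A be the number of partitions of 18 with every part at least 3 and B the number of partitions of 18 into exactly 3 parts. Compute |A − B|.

Partitions of 18 with every part at least 3: 33.
Partitions of 18 into exactly 3 parts: 27.
|33 − 27| = 6.

6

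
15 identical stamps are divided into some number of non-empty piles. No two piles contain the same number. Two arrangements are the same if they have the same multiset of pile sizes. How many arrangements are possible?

27

A partial list (first 12 by largest part):
15
14+1
13+2
12+3
12+2+1
11+4
11+3+1
10+5
10+4+1
10+3+2
9+6
9+5+1
…and 15 more, for 27 total.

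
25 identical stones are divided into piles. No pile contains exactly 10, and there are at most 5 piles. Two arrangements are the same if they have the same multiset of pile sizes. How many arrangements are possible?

323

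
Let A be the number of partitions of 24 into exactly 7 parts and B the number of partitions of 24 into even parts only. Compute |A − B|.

Partitions of 24 into exactly 7 parts: 201.
Partitions of 24 into even parts only: 77.
|201 − 77| = 124.

124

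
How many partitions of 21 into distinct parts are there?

76

Counting exhaustively, 76 partitions satisfy the conditions.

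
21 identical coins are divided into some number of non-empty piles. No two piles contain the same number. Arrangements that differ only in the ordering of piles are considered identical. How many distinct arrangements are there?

76

There are 76 such partitions.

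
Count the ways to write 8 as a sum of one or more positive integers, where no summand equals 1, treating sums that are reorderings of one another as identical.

7

Enumerating:
8
6,2
5,3
4,4
4,2,2
3,3,2
2,2,2,2
That's 7 in total.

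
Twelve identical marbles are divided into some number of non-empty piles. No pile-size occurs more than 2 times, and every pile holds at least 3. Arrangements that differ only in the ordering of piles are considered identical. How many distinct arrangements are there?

Enumerating:
12
9, 3
8, 4
7, 5
6, 6
6, 3, 3
5, 4, 3

7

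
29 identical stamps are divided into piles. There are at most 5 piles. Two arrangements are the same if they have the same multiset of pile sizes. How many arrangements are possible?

603

Systematic enumeration (by largest part, then next-largest, …) yields 603.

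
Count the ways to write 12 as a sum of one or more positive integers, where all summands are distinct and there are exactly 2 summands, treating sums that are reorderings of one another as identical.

5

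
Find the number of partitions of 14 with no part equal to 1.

A partial list (first 12 by largest part):
14
2, 12
3, 11
4, 10
2, 2, 10
5, 9
2, 3, 9
6, 8
2, 4, 8
3, 3, 8
2, 2, 2, 8
7, 7
…and 22 more, for 34 total.

34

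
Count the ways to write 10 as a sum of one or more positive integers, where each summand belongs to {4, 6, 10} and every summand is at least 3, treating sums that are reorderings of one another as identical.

2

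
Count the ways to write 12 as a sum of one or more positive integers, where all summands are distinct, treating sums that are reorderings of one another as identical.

15

They are:
12
11, 1
10, 2
9, 3
9, 2, 1
8, 4
8, 3, 1
7, 5
7, 4, 1
7, 3, 2
6, 5, 1
6, 4, 2
6, 3, 2, 1
5, 4, 3
5, 4, 2, 1
Counting gives 15.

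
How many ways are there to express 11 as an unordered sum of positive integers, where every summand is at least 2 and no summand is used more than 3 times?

Enumerating:
11
9,2
8,3
7,4
7,2,2
6,5
6,3,2
5,4,2
5,3,3
5,2,2,2
4,4,3
4,3,2,2
3,3,3,2

13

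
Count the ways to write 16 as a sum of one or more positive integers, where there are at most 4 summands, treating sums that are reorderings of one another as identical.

There are too many to list fully; the first 12 (by largest part) are:
16
1 + 15
2 + 14
1 + 1 + 14
3 + 13
1 + 2 + 13
1 + 1 + 1 + 13
4 + 12
1 + 3 + 12
2 + 2 + 12
1 + 1 + 2 + 12
5 + 11
…and 52 more, for 64 total.

64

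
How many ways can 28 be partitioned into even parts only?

Direct enumeration gives 135 partitions.

135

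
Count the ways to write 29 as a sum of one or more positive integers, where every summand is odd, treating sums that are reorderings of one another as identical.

Counting exhaustively, 256 partitions satisfy the conditions.

256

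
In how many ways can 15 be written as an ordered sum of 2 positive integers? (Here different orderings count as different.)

14

Equivalently, choose which 1 of the 14 gaps become plus signs: C(14,1) = 14.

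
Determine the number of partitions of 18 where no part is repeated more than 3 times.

208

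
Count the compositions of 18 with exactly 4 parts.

By stars and bars with positive parts, the count is C(17,3) = 680.

680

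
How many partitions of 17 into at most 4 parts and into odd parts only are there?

Listing the qualifying partitions of 17:
17
15, 1, 1
13, 3, 1
11, 5, 1
11, 3, 3
9, 7, 1
9, 5, 3
7, 7, 3
7, 5, 5

9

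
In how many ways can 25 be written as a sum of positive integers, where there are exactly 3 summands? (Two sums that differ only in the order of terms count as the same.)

52

There are too many to list fully; the first 12 (by largest part) are:
1,1,23
1,2,22
1,3,21
2,2,21
1,4,20
2,3,20
1,5,19
2,4,19
3,3,19
1,6,18
2,5,18
3,4,18
…and 40 more, for 52 total.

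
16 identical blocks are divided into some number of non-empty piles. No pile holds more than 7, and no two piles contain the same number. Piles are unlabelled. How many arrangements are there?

8

Enumerating:
7, 6, 3
7, 6, 2, 1
7, 5, 4
7, 5, 3, 1
7, 4, 3, 2
6, 5, 4, 1
6, 5, 3, 2
6, 4, 3, 2, 1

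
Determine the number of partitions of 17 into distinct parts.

38

A partial list (first 12 by largest part):
17
1 + 16
2 + 15
3 + 14
1 + 2 + 14
4 + 13
1 + 3 + 13
5 + 12
1 + 4 + 12
2 + 3 + 12
6 + 11
1 + 5 + 11
…and 26 more, for 38 total.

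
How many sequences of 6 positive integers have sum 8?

A composition of 8 into 6 positive parts is chosen by placing 5 dividers among the 7 gaps between 8 units: C(7,5) = 21.

21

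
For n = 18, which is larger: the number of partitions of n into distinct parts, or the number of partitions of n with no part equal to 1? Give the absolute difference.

42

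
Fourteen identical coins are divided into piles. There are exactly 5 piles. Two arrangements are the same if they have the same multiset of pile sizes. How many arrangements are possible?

Enumerating:
10,1,1,1,1
9,2,1,1,1
8,3,1,1,1
8,2,2,1,1
7,4,1,1,1
7,3,2,1,1
7,2,2,2,1
6,5,1,1,1
6,4,2,1,1
6,3,3,1,1
6,3,2,2,1
6,2,2,2,2
5,5,2,1,1
5,4,3,1,1
5,4,2,2,1
5,3,3,2,1
5,3,2,2,2
4,4,4,1,1
4,4,3,2,1
4,4,2,2,2
4,3,3,3,1
4,3,3,2,2
3,3,3,3,2
Counting gives 23.

23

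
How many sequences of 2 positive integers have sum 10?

A composition of 10 into 2 positive parts is chosen by placing 1 dividers among the 9 gaps between 10 units: C(9,1) = 9.

9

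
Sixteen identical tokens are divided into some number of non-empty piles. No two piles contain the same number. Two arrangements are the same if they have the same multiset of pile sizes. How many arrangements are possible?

There are too many to list fully; the first 12 (by largest part) are:
16
1+15
2+14
3+13
1+2+13
4+12
1+3+12
5+11
1+4+11
2+3+11
6+10
1+5+10
…and 20 more, for 32 total.

32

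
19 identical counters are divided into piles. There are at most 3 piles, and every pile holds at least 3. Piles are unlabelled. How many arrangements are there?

Enumerating:
19
3,16
4,15
5,14
6,13
3,3,13
7,12
3,4,12
8,11
3,5,11
4,4,11
9,10
3,6,10
4,5,10
3,7,9
4,6,9
5,5,9
3,8,8
4,7,8
5,6,8
5,7,7
6,6,7

22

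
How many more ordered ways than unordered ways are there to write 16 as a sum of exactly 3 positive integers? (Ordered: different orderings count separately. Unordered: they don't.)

84

Ordered (compositions into 3 parts): C(15,2) = 105.
Unordered (partitions into 3 parts): 21.
Difference: 105 − 21 = 84.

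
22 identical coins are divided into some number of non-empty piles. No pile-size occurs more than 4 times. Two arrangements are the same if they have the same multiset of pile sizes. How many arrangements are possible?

628

Direct enumeration gives 628 partitions.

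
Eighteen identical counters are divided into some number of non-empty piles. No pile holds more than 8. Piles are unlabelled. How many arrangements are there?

Enumerating by decreasing first part gives 288 partitions in all.

288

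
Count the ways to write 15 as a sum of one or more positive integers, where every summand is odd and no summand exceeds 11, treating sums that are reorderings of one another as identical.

The partitions of 15 that satisfy the conditions:
11 + 3 + 1
11 + 1 + 1 + 1 + 1
9 + 5 + 1
9 + 3 + 3
9 + 3 + 1 + 1 + 1
9 + 1 + 1 + 1 + 1 + 1 + 1
7 + 7 + 1
7 + 5 + 3
7 + 5 + 1 + 1 + 1
7 + 3 + 3 + 1 + 1
7 + 3 + 1 + 1 + 1 + 1 + 1
7 + 1 + 1 + 1 + 1 + 1 + 1 + 1 + 1
5 + 5 + 5
5 + 5 + 3 + 1 + 1
5 + 5 + 1 + 1 + 1 + 1 + 1
5 + 3 + 3 + 3 + 1
5 + 3 + 3 + 1 + 1 + 1 + 1
5 + 3 + 1 + 1 + 1 + 1 + 1 + 1 + 1
5 + 1 + 1 + 1 + 1 + 1 + 1 + 1 + 1 + 1 + 1
3 + 3 + 3 + 3 + 3
3 + 3 + 3 + 3 + 1 + 1 + 1
3 + 3 + 3 + 1 + 1 + 1 + 1 + 1 + 1
3 + 3 + 1 + 1 + 1 + 1 + 1 + 1 + 1 + 1 + 1
3 + 1 + 1 + 1 + 1 + 1 + 1 + 1 + 1 + 1 + 1 + 1 + 1
1 + 1 + 1 + 1 + 1 + 1 + 1 + 1 + 1 + 1 + 1 + 1 + 1 + 1 + 1
Counting gives 25.

25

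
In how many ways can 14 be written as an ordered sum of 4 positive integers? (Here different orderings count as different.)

By stars and bars with positive parts, the count is C(13,3) = 286.

286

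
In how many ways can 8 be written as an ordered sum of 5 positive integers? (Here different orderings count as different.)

35

A composition of 8 into 5 positive parts is chosen by placing 4 dividers among the 7 gaps between 8 units: C(7,4) = 35.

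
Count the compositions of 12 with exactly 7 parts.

462

By stars and bars with positive parts, the count is C(11,6) = 462.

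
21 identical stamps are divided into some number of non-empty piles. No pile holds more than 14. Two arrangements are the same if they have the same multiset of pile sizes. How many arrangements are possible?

762

There are 762 such partitions.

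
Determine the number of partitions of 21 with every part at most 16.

780

Direct enumeration gives 780 partitions.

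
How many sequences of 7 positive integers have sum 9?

28

Place 6 bars in the 8 internal gaps of a row of 9 dots: C(8,6) = 28.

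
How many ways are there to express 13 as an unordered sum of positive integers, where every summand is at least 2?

24

Enumerating:
13
11 + 2
10 + 3
9 + 4
9 + 2 + 2
8 + 5
8 + 3 + 2
7 + 6
7 + 4 + 2
7 + 3 + 3
7 + 2 + 2 + 2
6 + 5 + 2
6 + 4 + 3
6 + 3 + 2 + 2
5 + 5 + 3
5 + 4 + 4
5 + 4 + 2 + 2
5 + 3 + 3 + 2
5 + 2 + 2 + 2 + 2
4 + 4 + 3 + 2
4 + 3 + 3 + 3
4 + 3 + 2 + 2 + 2
3 + 3 + 3 + 2 + 2
3 + 2 + 2 + 2 + 2 + 2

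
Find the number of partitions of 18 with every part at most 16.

383

Enumerating by decreasing first part gives 383 partitions in all.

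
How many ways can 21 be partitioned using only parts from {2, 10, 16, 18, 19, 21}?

Listing the qualifying partitions of 21:
21
19 + 2

2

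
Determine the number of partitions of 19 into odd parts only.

54

There are too many to list fully; the first 12 (by largest part) are:
19
1 + 1 + 17
1 + 3 + 15
1 + 1 + 1 + 1 + 15
1 + 5 + 13
3 + 3 + 13
1 + 1 + 1 + 3 + 13
1 + 1 + 1 + 1 + 1 + 1 + 13
1 + 7 + 11
3 + 5 + 11
1 + 1 + 1 + 5 + 11
1 + 1 + 3 + 3 + 11
…and 42 more, for 54 total.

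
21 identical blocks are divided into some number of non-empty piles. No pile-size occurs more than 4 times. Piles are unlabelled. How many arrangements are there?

505

Systematic enumeration (by largest part, then next-largest, …) yields 505.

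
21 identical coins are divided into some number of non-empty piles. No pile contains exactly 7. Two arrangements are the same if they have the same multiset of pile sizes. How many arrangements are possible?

Counting exhaustively, 657 partitions satisfy the conditions.

657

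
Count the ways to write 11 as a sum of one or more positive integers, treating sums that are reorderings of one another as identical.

56

There are too many to list fully; the first 12 (by largest part) are:
11
10, 1
9, 2
9, 1, 1
8, 3
8, 2, 1
8, 1, 1, 1
7, 4
7, 3, 1
7, 2, 2
7, 2, 1, 1
7, 1, 1, 1, 1
…and 44 more, for 56 total.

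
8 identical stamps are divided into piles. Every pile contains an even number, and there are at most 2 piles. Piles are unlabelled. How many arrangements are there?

3

Listing the qualifying partitions of 8:
8
6 + 2
4 + 4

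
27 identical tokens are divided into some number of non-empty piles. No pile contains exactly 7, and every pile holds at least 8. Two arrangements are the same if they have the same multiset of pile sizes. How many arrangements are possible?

Listing the qualifying partitions of 27:
27
19,8
18,9
17,10
16,11
15,12
14,13
11,8,8
10,9,8
9,9,9

10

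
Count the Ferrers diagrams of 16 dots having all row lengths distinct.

32

A partial list (first 12 by largest part):
16
1+15
2+14
3+13
1+2+13
4+12
1+3+12
5+11
1+4+11
2+3+11
6+10
1+5+10
…and 20 more, for 32 total.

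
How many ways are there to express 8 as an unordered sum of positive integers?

22

Listing the qualifying partitions of 8:
8
7 + 1
6 + 2
6 + 1 + 1
5 + 3
5 + 2 + 1
5 + 1 + 1 + 1
4 + 4
4 + 3 + 1
4 + 2 + 2
4 + 2 + 1 + 1
4 + 1 + 1 + 1 + 1
3 + 3 + 2
3 + 3 + 1 + 1
3 + 2 + 2 + 1
3 + 2 + 1 + 1 + 1
3 + 1 + 1 + 1 + 1 + 1
2 + 2 + 2 + 2
2 + 2 + 2 + 1 + 1
2 + 2 + 1 + 1 + 1 + 1
2 + 1 + 1 + 1 + 1 + 1 + 1
1 + 1 + 1 + 1 + 1 + 1 + 1 + 1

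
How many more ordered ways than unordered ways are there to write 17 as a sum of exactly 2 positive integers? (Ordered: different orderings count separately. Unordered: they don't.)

8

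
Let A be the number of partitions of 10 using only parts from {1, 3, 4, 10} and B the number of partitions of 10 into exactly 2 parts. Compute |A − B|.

Partitions of 10 using only parts from {1, 3, 4, 10}: 9.
Partitions of 10 into exactly 2 parts: 5.
|9 − 5| = 4.

4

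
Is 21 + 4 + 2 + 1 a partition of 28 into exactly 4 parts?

The parts sum to 28, and the condition 'there are exactly 4 summands' holds.

Yes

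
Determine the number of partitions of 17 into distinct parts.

38

A partial list (first 12 by largest part):
17
16, 1
15, 2
14, 3
14, 2, 1
13, 4
13, 3, 1
12, 5
12, 4, 1
12, 3, 2
11, 6
11, 5, 1
…and 26 more, for 38 total.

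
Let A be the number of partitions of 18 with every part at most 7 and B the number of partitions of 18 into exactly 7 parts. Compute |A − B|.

Partitions of 18 with every part at most 7: 248.
Partitions of 18 into exactly 7 parts: 49.
|248 − 49| = 199.

199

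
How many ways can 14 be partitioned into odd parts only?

22

The partitions of 14 that satisfy the conditions:
13+1
11+3
11+1+1+1
9+5
9+3+1+1
9+1+1+1+1+1
7+7
7+5+1+1
7+3+3+1
7+3+1+1+1+1
7+1+1+1+1+1+1+1
5+5+3+1
5+5+1+1+1+1
5+3+3+3
5+3+3+1+1+1
5+3+1+1+1+1+1+1
5+1+1+1+1+1+1+1+1+1
3+3+3+3+1+1
3+3+3+1+1+1+1+1
3+3+1+1+1+1+1+1+1+1
3+1+1+1+1+1+1+1+1+1+1+1
1+1+1+1+1+1+1+1+1+1+1+1+1+1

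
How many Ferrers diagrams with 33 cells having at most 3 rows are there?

108

A full systematic count gives 108.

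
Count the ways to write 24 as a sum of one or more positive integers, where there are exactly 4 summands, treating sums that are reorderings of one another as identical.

108

There are 108 such partitions.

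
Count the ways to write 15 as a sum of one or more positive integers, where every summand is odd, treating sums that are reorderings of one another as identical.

27

A partial list (first 12 by largest part):
15
1,1,13
1,3,11
1,1,1,1,11
1,5,9
3,3,9
1,1,1,3,9
1,1,1,1,1,1,9
1,7,7
3,5,7
1,1,1,5,7
1,1,3,3,7
…and 15 more, for 27 total.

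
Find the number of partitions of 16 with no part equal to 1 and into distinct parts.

Enumerating:
16
2 + 14
3 + 13
4 + 12
5 + 11
2 + 3 + 11
6 + 10
2 + 4 + 10
7 + 9
2 + 5 + 9
3 + 4 + 9
2 + 6 + 8
3 + 5 + 8
3 + 6 + 7
4 + 5 + 7
2 + 3 + 4 + 7
2 + 3 + 5 + 6
Counting gives 17.

17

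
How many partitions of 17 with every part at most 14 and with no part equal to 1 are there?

64

A partial list (first 12 by largest part):
14+3
13+4
13+2+2
12+5
12+3+2
11+6
11+4+2
11+3+3
11+2+2+2
10+7
10+5+2
10+4+3
…and 52 more, for 64 total.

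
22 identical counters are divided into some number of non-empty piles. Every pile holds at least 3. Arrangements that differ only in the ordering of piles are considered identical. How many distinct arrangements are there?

73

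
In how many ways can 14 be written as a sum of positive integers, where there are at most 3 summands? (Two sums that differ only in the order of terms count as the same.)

24

The partitions of 14 that satisfy the conditions:
14
13 + 1
12 + 2
12 + 1 + 1
11 + 3
11 + 2 + 1
10 + 4
10 + 3 + 1
10 + 2 + 2
9 + 5
9 + 4 + 1
9 + 3 + 2
8 + 6
8 + 5 + 1
8 + 4 + 2
8 + 3 + 3
7 + 7
7 + 6 + 1
7 + 5 + 2
7 + 4 + 3
6 + 6 + 2
6 + 5 + 3
6 + 4 + 4
5 + 5 + 4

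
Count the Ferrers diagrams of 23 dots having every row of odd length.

104

Direct enumeration gives 104 partitions.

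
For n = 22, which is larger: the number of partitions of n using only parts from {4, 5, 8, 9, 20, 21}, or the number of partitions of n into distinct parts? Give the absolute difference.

84

Partitions of 22 using only parts from {4, 5, 8, 9, 20, 21}: 5.
Partitions of 22 into distinct parts: 89.
|5 − 89| = 84.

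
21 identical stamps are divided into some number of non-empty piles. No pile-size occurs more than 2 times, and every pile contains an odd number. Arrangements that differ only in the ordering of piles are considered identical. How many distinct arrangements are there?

20

The partitions of 21 that satisfy the conditions:
21
19, 1, 1
17, 3, 1
15, 5, 1
15, 3, 3
13, 7, 1
13, 5, 3
13, 3, 3, 1, 1
11, 9, 1
11, 7, 3
11, 5, 5
11, 5, 3, 1, 1
9, 9, 3
9, 7, 5
9, 7, 3, 1, 1
9, 5, 5, 1, 1
9, 5, 3, 3, 1
7, 7, 5, 1, 1
7, 7, 3, 3, 1
7, 5, 5, 3, 1
That's 20 in total.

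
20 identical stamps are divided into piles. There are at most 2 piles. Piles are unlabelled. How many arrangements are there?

11

The partitions of 20 that satisfy the conditions:
20
1+19
2+18
3+17
4+16
5+15
6+14
7+13
8+12
9+11
10+10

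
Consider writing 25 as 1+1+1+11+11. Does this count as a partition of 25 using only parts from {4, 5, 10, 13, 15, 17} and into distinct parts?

The parts sum to 25, and the condition 'each summand belongs to {4, 5, 10, 13, 15, 17}' is violated.

No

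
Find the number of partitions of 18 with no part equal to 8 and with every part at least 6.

5

Enumerating:
18
12+6
11+7
9+9
6+6+6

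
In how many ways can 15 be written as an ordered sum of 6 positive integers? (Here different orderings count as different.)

2002

By stars and bars with positive parts, the count is C(14,5) = 2002.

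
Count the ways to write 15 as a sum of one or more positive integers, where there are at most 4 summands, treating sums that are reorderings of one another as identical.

54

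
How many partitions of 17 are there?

297

Counting exhaustively, 297 partitions satisfy the conditions.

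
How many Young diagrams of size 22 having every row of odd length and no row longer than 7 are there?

A partial list (first 12 by largest part):
7,7,7,1
7,7,5,3
7,7,5,1,1,1
7,7,3,3,1,1
7,7,3,1,1,1,1,1
7,7,1,1,1,1,1,1,1,1
7,5,5,5
7,5,5,3,1,1
7,5,5,1,1,1,1,1
7,5,3,3,3,1
7,5,3,3,1,1,1,1
7,5,3,1,1,1,1,1,1,1
…and 30 more, for 42 total.

42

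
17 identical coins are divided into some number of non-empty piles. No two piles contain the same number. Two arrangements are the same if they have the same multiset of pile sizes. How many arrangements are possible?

38

A partial list (first 12 by largest part):
17
16, 1
15, 2
14, 3
14, 2, 1
13, 4
13, 3, 1
12, 5
12, 4, 1
12, 3, 2
11, 6
11, 5, 1
…and 26 more, for 38 total.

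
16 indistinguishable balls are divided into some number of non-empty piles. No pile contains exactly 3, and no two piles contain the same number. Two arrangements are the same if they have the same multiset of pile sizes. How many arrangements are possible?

Enumerating:
16
1, 15
2, 14
1, 2, 13
4, 12
5, 11
1, 4, 11
6, 10
1, 5, 10
2, 4, 10
7, 9
1, 6, 9
2, 5, 9
1, 2, 4, 9
1, 7, 8
2, 6, 8
1, 2, 5, 8
1, 2, 6, 7
4, 5, 7
1, 4, 5, 6

20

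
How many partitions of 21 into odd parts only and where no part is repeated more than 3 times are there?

There are too many to list fully; the first 12 (by largest part) are:
21
1,1,19
1,3,17
1,5,15
3,3,15
1,1,1,3,15
1,7,13
3,5,13
1,1,1,5,13
1,1,3,3,13
1,9,11
3,7,11
…and 20 more, for 32 total.

32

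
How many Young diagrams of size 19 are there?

490

Counting exhaustively, 490 partitions satisfy the conditions.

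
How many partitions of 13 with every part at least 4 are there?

5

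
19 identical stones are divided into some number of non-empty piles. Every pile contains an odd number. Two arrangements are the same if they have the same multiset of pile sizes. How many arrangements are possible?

54

A partial list (first 12 by largest part):
19
17+1+1
15+3+1
15+1+1+1+1
13+5+1
13+3+3
13+3+1+1+1
13+1+1+1+1+1+1
11+7+1
11+5+3
11+5+1+1+1
11+3+3+1+1
…and 42 more, for 54 total.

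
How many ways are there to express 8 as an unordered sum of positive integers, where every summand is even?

They are:
8
6,2
4,4
4,2,2
2,2,2,2
Counting gives 5.

5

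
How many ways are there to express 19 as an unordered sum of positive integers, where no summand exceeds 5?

164

A full systematic count gives 164.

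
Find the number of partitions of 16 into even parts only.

22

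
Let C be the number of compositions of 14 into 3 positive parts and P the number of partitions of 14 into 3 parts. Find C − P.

Compositions: C(13,2) = 78.
Unordered (partitions into 3 parts): 16.
Difference: 78 − 16 = 62.

62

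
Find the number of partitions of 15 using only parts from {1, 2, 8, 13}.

They are:
13 + 2
13 + 1 + 1
8 + 2 + 2 + 2 + 1
8 + 2 + 2 + 1 + 1 + 1
8 + 2 + 1 + 1 + 1 + 1 + 1
8 + 1 + 1 + 1 + 1 + 1 + 1 + 1
2 + 2 + 2 + 2 + 2 + 2 + 2 + 1
2 + 2 + 2 + 2 + 2 + 2 + 1 + 1 + 1
2 + 2 + 2 + 2 + 2 + 1 + 1 + 1 + 1 + 1
2 + 2 + 2 + 2 + 1 + 1 + 1 + 1 + 1 + 1 + 1
2 + 2 + 2 + 1 + 1 + 1 + 1 + 1 + 1 + 1 + 1 + 1
2 + 2 + 1 + 1 + 1 + 1 + 1 + 1 + 1 + 1 + 1 + 1 + 1
2 + 1 + 1 + 1 + 1 + 1 + 1 + 1 + 1 + 1 + 1 + 1 + 1 + 1
1 + 1 + 1 + 1 + 1 + 1 + 1 + 1 + 1 + 1 + 1 + 1 + 1 + 1 + 1
That's 14 in total.

14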